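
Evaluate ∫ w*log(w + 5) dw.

w**2*log(w + 5)/2 - w**2/4 + 5*w/2 - 25*log(w + 5)/2 + C

Use integration by parts with u = log(w + 5), dv = w dw.
Then du = 1/(w + 5) dw and v = w**2/2.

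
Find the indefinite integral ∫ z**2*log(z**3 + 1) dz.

z**3*log(z**3 + 1)/3 - z**3/3 + log(z**3 + 1)/3 + C

Let u = z**3 + 1, so du = (3*z**2) dz.
The integral becomes (1/3)·∫ log(u) du; integrate by parts with u′=log(u), dv′=du.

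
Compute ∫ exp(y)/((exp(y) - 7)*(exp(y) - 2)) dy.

Let u = e^y, du = e^y dy.
The integral becomes ∫ du/((u-2)(u-7)); decompose into partial fractions.

log(exp(y) - 7)/5 - log(exp(y) - 2)/5 + C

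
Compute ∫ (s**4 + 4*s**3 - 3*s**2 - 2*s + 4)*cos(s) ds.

s**4*sin(s) + 4*s**3*sin(s) + 4*s**3*cos(s) - 15*s**2*sin(s) + 12*s**2*cos(s) - 26*s*sin(s) - 30*s*cos(s) + 34*sin(s) - 26*cos(s) + C

Use integration by parts with u = s**4 + 4*s**3 - 3*s**2 - 2*s + 4, dv = cos(s) ds, so v = sin(s).
Apply parts 4 times (tabular method): alternate signs, differentiate u down to 0, integrate dv up.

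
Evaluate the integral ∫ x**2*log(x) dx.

Use integration by parts with u = log(x), dv = x**2 dx.
Then du = 1/x dx and v = x**3/3.

x**3*log(x)/3 - x**3/9 + C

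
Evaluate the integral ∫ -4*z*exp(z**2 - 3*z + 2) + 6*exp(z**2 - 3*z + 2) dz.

Let u = z**2 - 3*z + 2, so du = (2*z - 3) dz.
Rewriting, the integral becomes -2·∫ e^u du = -2·e^u.
Substituting back, u = z**2 - 3*z + 2.

-2*exp(z**2 - 3*z + 2) + C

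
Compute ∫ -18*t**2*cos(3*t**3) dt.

-2*sin(3*t**3) + C

Let u = 3*t**3, so du = (9*t**2) dt.
Rewriting, the integral becomes -2·∫ cos(u) du = -2·sin(u).
Substituting back, u = 3*t**3.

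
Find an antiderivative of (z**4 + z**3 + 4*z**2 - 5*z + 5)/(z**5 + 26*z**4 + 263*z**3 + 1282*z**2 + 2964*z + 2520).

Factor the denominator: (z + 2)*(z + 5)*(z + 6)**2*(z + 7).
Partial-fraction decomposition: 1147/(5*(z + 7)) - 1977/(16*(z + 6)) + 1259/(4*(z + 6)**2) - 105/(z + 5) + 13/(80*(z + 2)).
Integrate each term; A/(z−a) gives A·log|z−a|; A/(z−a)² gives −A/(z−a).

13*log(z + 2)/80 - 105*log(z + 5) - 1977*log(z + 6)/16 + 1147*log(z + 7)/5 - 1259/(4*z + 24) + C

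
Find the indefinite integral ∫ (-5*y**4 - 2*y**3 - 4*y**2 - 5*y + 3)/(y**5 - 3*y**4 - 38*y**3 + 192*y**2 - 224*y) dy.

-3*log(y)/224 - 7079*log(y - 4)/3872 - 119*log(y - 2)/72 - 11477*log(y + 7)/7623 + 1489/(88*y - 352) + C

Factor the denominator: y*(y - 4)**2*(y - 2)*(y + 7).
Partial-fraction decomposition: -11477/(7623*(y + 7)) - 119/(72*(y - 2)) - 7079/(3872*(y - 4)) - 1489/(88*(y - 4)**2) - 3/(224*y).
Integrate each term; A/(y−a) gives A·log|y−a|; A/(y−a)² gives −A/(y−a).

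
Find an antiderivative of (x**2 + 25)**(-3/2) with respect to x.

Substitute x = 5·tan(θ), so dx = 5·sec(θ)^2 dθ and the radical becomes sqrt(x**2 + 25) = 5·sec(θ) by the Pythagorean identity.
Integrate the resulting trig expression in θ, then back-substitute tan(θ) = x/5, sec(θ) = sqrt(x**2 + 25)/5 (absorbing any constant into C).

x/(25*sqrt(x**2 + 25)) + C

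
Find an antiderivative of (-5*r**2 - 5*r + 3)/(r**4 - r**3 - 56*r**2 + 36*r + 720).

Factor the denominator: (r - 6)*(r - 5)*(r + 4)*(r + 6).
Partial-fraction decomposition: 49/(88*(r + 6)) - 19/(60*(r + 4)) + 49/(33*(r - 5)) - 69/(40*(r - 6)).
Integrate each term: A/(r−a) contributes A·log|r−a|.

-69*log(r - 6)/40 + 49*log(r - 5)/33 - 19*log(r + 4)/60 + 49*log(r + 6)/88 + C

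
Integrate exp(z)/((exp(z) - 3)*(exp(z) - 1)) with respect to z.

log(exp(z) - 3)/2 - log(exp(z) - 1)/2 + C

Let u = e^z, du = e^z dz.
The integral becomes ∫ du/((u-1)(u-3)); decompose into partial fractions.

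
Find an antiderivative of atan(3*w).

w*atan(3*w) - log(9*w**2 + 1)/6 + C

Use integration by parts with u = arctan(3*w), dv = dw.
Then du = 3/(9*w**2 + 1) dw.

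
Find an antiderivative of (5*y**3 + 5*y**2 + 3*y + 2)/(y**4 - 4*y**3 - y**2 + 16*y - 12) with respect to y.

Factor the denominator: (y - 3)*(y - 2)*(y - 1)*(y + 2).
Partial-fraction decomposition: 2/(5*(y + 2)) + 5/(2*(y - 1)) - 17/(y - 2) + 191/(10*(y - 3)).
Integrate each term: A/(y−a) contributes A·log|y−a|.

191*log(y - 3)/10 - 17*log(y - 2) + 5*log(y - 1)/2 + 2*log(y + 2)/5 + C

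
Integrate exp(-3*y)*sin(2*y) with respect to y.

-3*exp(-3*y)*sin(2*y)/13 - 2*exp(-3*y)*cos(2*y)/13 + C

Let I denote the integral. Integrate by parts with u = sin(2*y), dv = exp(-3*y) dy, so v = -exp(-3*y)/3: I = -exp(-3*y)*sin(2*y)/3 + (2/3)·∫ exp(-3*y)*cos(2*y) dy.
Apply parts again with u = cos(2*y), dv = exp(-3*y) dy: ∫ exp(-3*y)*cos(2*y) dy = -exp(-3*y)*cos(2*y)/3 − (2/3)·I. Substituting back brings back I: I = -exp(-3*y)*sin(2*y)/3 - 2*exp(-3*y)*cos(2*y)/9 − (4/9)·I.
Solving for I: (1 + 4/9)·I equals the remaining terms, so I = (9/13)·(-exp(-3*y)*sin(2*y)/3 - 2*exp(-3*y)*cos(2*y)/9).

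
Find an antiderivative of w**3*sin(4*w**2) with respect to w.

-w**2*cos(4*w**2)/8 + sin(4*w**2)/32 + C

Let u = w², du = 2w dw; rewrite as (1/2)∫ u^1·sin(4u) du.
Now integrate by parts 1 time.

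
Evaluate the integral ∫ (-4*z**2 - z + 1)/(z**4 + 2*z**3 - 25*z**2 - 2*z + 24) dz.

Factor the denominator: (z - 4)*(z - 1)*(z + 1)*(z + 6).
Partial-fraction decomposition: 137/(350*(z + 6)) - 1/(25*(z + 1)) + 2/(21*(z - 1)) - 67/(150*(z - 4)).
Integrate each term: A/(z−a) contributes A·log|z−a|.

-67*log(z - 4)/150 + 2*log(z - 1)/21 - log(z + 1)/25 + 137*log(z + 6)/350 + C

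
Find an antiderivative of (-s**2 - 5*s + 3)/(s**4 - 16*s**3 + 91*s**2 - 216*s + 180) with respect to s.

Factor the denominator: (s - 6)*(s - 5)*(s - 3)*(s - 2).
Partial-fraction decomposition: 11/(12*(s - 2)) - 7/(2*(s - 3)) + 47/(6*(s - 5)) - 21/(4*(s - 6)).
Integrate each term: A/(s−a) contributes A·log|s−a|.

-21*log(s - 6)/4 + 47*log(s - 5)/6 - 7*log(s - 3)/2 + 11*log(s - 2)/12 + C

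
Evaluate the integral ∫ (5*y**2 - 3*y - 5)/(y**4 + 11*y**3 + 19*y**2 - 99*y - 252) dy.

31*log(y - 3)/420 - 49*log(y + 3)/24 + 29*log(y + 4)/7 - 87*log(y + 7)/40 + C

Factor the denominator: (y - 3)*(y + 3)*(y + 4)*(y + 7).
Partial-fraction decomposition: -87/(40*(y + 7)) + 29/(7*(y + 4)) - 49/(24*(y + 3)) + 31/(420*(y - 3)).
Integrate each term: A/(y−a) contributes A·log|y−a|.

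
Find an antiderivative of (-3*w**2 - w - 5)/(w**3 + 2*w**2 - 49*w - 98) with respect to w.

-53*log(w - 7)/42 + log(w + 2)/3 - 29*log(w + 7)/14 + C

Factor the denominator: (w - 7)*(w + 2)*(w + 7).
Partial-fraction decomposition: -29/(14*(w + 7)) + 1/(3*(w + 2)) - 53/(42*(w - 7)).
Integrate each term: A/(w−a) contributes A·log|w−a|.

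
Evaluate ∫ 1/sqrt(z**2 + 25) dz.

Substitute z = 5·tan(θ), so dz = 5·sec(θ)^2 dθ and the radical becomes sqrt(z**2 + 25) = 5·sec(θ) by the Pythagorean identity.
Integrate the resulting trig expression in θ, then back-substitute tan(θ) = z/5, sec(θ) = sqrt(z**2 + 25)/5 (absorbing any constant into C).

log(z + sqrt(z**2 + 25)) + C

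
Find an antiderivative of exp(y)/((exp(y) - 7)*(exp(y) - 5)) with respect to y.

log(exp(y) - 7)/2 - log(exp(y) - 5)/2 + C

Let u = e^y, du = e^y dy.
The integral becomes ∫ du/((u-5)(u-7)); decompose into partial fractions.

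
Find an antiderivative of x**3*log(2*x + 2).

x**4*log(2*x + 2)/4 - x**4/16 + x**3/12 - x**2/8 + x/4 - log(x + 1)/4 + C

Use integration by parts with u = log(2*x + 2), dv = x**3 dx.
Then du = 2/(2*x + 2) dx and v = x**4/4.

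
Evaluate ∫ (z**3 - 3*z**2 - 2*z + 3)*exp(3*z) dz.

(9*z**3 - 36*z**2 + 6*z + 25)*exp(3*z)/27 + C

Use integration by parts with u = z**3 - 3*z**2 - 2*z + 3, dv = exp(3*z) dz, so v = exp(3*z)/3.
Apply parts 3 times (tabular method): alternate signs, differentiate u down to 0, integrate dv up.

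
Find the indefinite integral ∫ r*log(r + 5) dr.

r**2*log(r + 5)/2 - r**2/4 + 5*r/2 - 25*log(r + 5)/2 + C

Use integration by parts with u = log(r + 5), dv = r dr.
Then du = 1/(r + 5) dr and v = r**2/2.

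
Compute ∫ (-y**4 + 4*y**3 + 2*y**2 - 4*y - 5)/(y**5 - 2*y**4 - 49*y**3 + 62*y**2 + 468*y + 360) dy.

-389*log(y - 6)/672 + 50*log(y - 5)/231 - 2*log(y + 1)/105 + 37*log(y + 2)/224 - 2069*log(y + 6)/2640 + C

Factor the denominator: (y - 6)*(y - 5)*(y + 1)*(y + 2)*(y + 6).
Partial-fraction decomposition: -2069/(2640*(y + 6)) + 37/(224*(y + 2)) - 2/(105*(y + 1)) + 50/(231*(y - 5)) - 389/(672*(y - 6)).
Integrate each term: A/(y−a) contributes A·log|y−a|.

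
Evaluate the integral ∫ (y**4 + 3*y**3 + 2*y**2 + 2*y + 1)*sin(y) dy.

-y**4*cos(y) + 4*y**3*sin(y) - 3*y**3*cos(y) + 9*y**2*sin(y) + 10*y**2*cos(y) - 20*y*sin(y) + 16*y*cos(y) - 16*sin(y) - 21*cos(y) + C

Use integration by parts with u = y**4 + 3*y**3 + 2*y**2 + 2*y + 1, dv = sin(y) dy, so v = -cos(y).
Apply parts 4 times (tabular method): alternate signs, differentiate u down to 0, integrate dv up.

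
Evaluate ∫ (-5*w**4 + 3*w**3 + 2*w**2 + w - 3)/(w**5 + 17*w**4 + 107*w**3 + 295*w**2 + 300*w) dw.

Factor the denominator: w*(w + 3)*(w + 4)*(w + 5)**2.
Partial-fraction decomposition: 15863/(50*(w + 5)) + 1729/(5*(w + 5)**2) - 1447/(4*(w + 4)) + 79/(2*(w + 3)) - 1/(100*w).
Integrate each term; A/(w−a) gives A·log|w−a|; A/(w−a)² gives −A/(w−a).

-log(w)/100 + 79*log(w + 3)/2 - 1447*log(w + 4)/4 + 15863*log(w + 5)/50 - 1729/(5*w + 25) + C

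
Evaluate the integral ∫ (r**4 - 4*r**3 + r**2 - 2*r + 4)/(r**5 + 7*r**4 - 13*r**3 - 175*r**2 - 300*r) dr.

Factor the denominator: r*(r - 5)*(r + 3)*(r + 4)*(r + 5).
Partial-fraction decomposition: 291/(25*(r + 5)) - 15/(r + 4) + 13/(3*(r + 3)) + 1/(25*(r - 5)) - 1/(75*r).
Integrate each term: A/(r−a) contributes A·log|r−a|.

-log(r)/75 + log(r - 5)/25 + 13*log(r + 3)/3 - 15*log(r + 4) + 291*log(r + 5)/25 + C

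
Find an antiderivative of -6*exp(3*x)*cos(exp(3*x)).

-2*sin(exp(3*x)) + C

Let u = exp(3*x), so du = (3*exp(3*x)) dx.
Rewriting, the integral becomes -2·∫ cos(u) du = -2·sin(u).
Substituting back, u = exp(3*x).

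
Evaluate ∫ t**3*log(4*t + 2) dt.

t**4*log(4*t + 2)/4 - t**4/16 + t**3/24 - t**2/32 + t/32 - log(2*t + 1)/64 + C

Use integration by parts with u = log(4*t + 2), dv = t**3 dt.
Then du = 4/(4*t + 2) dt and v = t**4/4.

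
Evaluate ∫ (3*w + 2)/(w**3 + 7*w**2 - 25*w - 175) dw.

17*log(w - 5)/120 + 13*log(w + 5)/20 - 19*log(w + 7)/24 + C

Factor the denominator: (w - 5)*(w + 5)*(w + 7).
Partial-fraction decomposition: -19/(24*(w + 7)) + 13/(20*(w + 5)) + 17/(120*(w - 5)).
Integrate each term: A/(w−a) contributes A·log|w−a|.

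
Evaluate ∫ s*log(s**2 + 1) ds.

s**2*log(s**2 + 1)/2 - s**2/2 + log(s**2 + 1)/2 + C

Let u = s**2 + 1, so du = (2*s) ds.
The integral becomes (1/2)·∫ log(u) du; integrate by parts with u′=log(u), dv′=du.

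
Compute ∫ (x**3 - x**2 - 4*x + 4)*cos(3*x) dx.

Use integration by parts with u = x**3 - x**2 - 4*x + 4, dv = cos(3*x) dx, so v = sin(3*x)/3.
Apply parts 3 times (tabular method): alternate signs, differentiate u down to 0, integrate dv up.

x**3*sin(3*x)/3 - x**2*sin(3*x)/3 + x**2*cos(3*x)/3 - 14*x*sin(3*x)/9 - 2*x*cos(3*x)/9 + 38*sin(3*x)/27 - 14*cos(3*x)/27 + C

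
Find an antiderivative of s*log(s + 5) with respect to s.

s**2*log(s + 5)/2 - s**2/4 + 5*s/2 - 25*log(s + 5)/2 + C

Use integration by parts with u = log(s + 5), dv = s ds.
Then du = 1/(s + 5) ds and v = s**2/2.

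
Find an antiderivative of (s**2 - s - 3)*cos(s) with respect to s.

Use integration by parts with u = s**2 - s - 3, dv = cos(s) ds, so v = sin(s).
Apply parts 2 times (tabular method): alternate signs, differentiate u down to 0, integrate dv up.

s**2*sin(s) - s*sin(s) + 2*s*cos(s) - 5*sin(s) - cos(s) + C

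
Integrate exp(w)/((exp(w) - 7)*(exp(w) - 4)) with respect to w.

Let u = e^w, du = e^w dw.
The integral becomes ∫ du/((u-7)(u-4)); decompose into partial fractions.

log(exp(w) - 7)/3 - log(exp(w) - 4)/3 + C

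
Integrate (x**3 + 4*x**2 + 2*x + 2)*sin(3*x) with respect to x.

-x**3*cos(3*x)/3 + x**2*sin(3*x)/3 - 4*x**2*cos(3*x)/3 + 8*x*sin(3*x)/9 - 4*x*cos(3*x)/9 + 4*sin(3*x)/27 - 10*cos(3*x)/27 + C

Use integration by parts with u = x**3 + 4*x**2 + 2*x + 2, dv = sin(3*x) dx, so v = -cos(3*x)/3.
Apply parts 3 times (tabular method): alternate signs, differentiate u down to 0, integrate dv up.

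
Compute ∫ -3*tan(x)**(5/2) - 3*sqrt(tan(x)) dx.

Let u = tan(x), so du = (tan(x)**2 + 1) dx.
Rewriting, the integral becomes -3·∫ √u du = -3·(2/3)u^(3/2).
Substituting back, u = tan(x).

-2*tan(x)**(3/2) + C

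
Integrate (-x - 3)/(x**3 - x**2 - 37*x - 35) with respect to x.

-5*log(x - 7)/48 + log(x + 1)/16 + log(x + 5)/24 + C

Factor the denominator: (x - 7)*(x + 1)*(x + 5).
Partial-fraction decomposition: 1/(24*(x + 5)) + 1/(16*(x + 1)) - 5/(48*(x - 7)).
Integrate each term: A/(x−a) contributes A·log|x−a|.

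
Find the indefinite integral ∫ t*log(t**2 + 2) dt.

t**2*log(t**2 + 2)/2 - t**2/2 + log(t**2 + 2) + C

Let u = t**2 + 2, so du = (2*t) dt.
The integral becomes (1/2)·∫ log(u) du; integrate by parts with u′=log(u), dv′=du.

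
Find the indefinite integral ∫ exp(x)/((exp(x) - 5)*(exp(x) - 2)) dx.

Let u = e^x, du = e^x dx.
The integral becomes ∫ du/((u-5)(u-2)); decompose into partial fractions.

log(exp(x) - 5)/3 - log(exp(x) - 2)/3 + C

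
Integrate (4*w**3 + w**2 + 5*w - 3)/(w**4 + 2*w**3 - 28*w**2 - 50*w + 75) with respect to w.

Factor the denominator: (w - 5)*(w - 1)*(w + 3)*(w + 5).
Partial-fraction decomposition: 503/(120*(w + 5)) - 117/(64*(w + 3)) - 7/(96*(w - 1)) + 547/(320*(w - 5)).
Integrate each term: A/(w−a) contributes A·log|w−a|.

547*log(w - 5)/320 - 7*log(w - 1)/96 - 117*log(w + 3)/64 + 503*log(w + 5)/120 + C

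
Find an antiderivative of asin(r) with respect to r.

Use integration by parts with u = arcsin(r), dv = dr.
Then du = 1/sqrt(-r**2 + 1) dr.

r*asin(r) + sqrt(-r**2 + 1) + C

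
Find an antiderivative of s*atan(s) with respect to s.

Use integration by parts with u = arctan(s), dv = s ds.
Then du = 1/(s**2 + 1) ds.

s**2*atan(s)/2 - s/2 + atan(s)/2 + C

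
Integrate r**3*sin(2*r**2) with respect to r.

-r**2*cos(2*r**2)/4 + sin(2*r**2)/8 + C

Let u = r², du = 2r dr; rewrite as (1/2)∫ u^1·sin(2u) du.
Now integrate by parts 1 time.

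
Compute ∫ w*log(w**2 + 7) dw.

w**2*log(w**2 + 7)/2 - w**2/2 + 7*log(w**2 + 7)/2 + C

Let u = w**2 + 7, so du = (2*w) dw.
The integral becomes (1/2)·∫ log(u) du; integrate by parts with u′=log(u), dv′=du.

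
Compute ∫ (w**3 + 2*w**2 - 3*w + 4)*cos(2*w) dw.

Use integration by parts with u = w**3 + 2*w**2 - 3*w + 4, dv = cos(2*w) dw, so v = sin(2*w)/2.
Apply parts 3 times (tabular method): alternate signs, differentiate u down to 0, integrate dv up.

w**3*sin(2*w)/2 + w**2*sin(2*w) + 3*w**2*cos(2*w)/4 - 9*w*sin(2*w)/4 + w*cos(2*w) + 3*sin(2*w)/2 - 9*cos(2*w)/8 + C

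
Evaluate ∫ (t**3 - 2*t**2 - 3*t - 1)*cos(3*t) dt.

t**3*sin(3*t)/3 - 2*t**2*sin(3*t)/3 + t**2*cos(3*t)/3 - 11*t*sin(3*t)/9 - 4*t*cos(3*t)/9 - 5*sin(3*t)/27 - 11*cos(3*t)/27 + C

Use integration by parts with u = t**3 - 2*t**2 - 3*t - 1, dv = cos(3*t) dt, so v = sin(3*t)/3.
Apply parts 3 times (tabular method): alternate signs, differentiate u down to 0, integrate dv up.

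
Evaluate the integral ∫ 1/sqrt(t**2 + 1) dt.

log(t + sqrt(t**2 + 1)) + C

Substitute t = tan(θ), so dt = sec(θ)^2 dθ and the radical becomes sqrt(t**2 + 1) = sec(θ) by the Pythagorean identity.
Integrate the resulting trig expression in θ, then back-substitute tan(θ) = t, sec(θ) = sqrt(t**2 + 1) (absorbing any constant into C).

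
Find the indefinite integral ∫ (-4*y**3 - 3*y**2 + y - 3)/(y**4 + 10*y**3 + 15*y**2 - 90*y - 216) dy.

Factor the denominator: (y - 3)*(y + 3)*(y + 4)*(y + 6).
Partial-fraction decomposition: -83/(6*(y + 6)) + 201/(14*(y + 4)) - 25/(6*(y + 3)) - 5/(14*(y - 3)).
Integrate each term: A/(y−a) contributes A·log|y−a|.

-5*log(y - 3)/14 - 25*log(y + 3)/6 + 201*log(y + 4)/14 - 83*log(y + 6)/6 + C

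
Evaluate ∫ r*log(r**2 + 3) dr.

r**2*log(r**2 + 3)/2 - r**2/2 + 3*log(r**2 + 3)/2 + C

Let u = r**2 + 3, so du = (2*r) dr.
The integral becomes (1/2)·∫ log(u) du; integrate by parts with u′=log(u), dv′=du.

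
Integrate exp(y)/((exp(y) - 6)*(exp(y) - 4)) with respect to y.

log(exp(y) - 6)/2 - log(exp(y) - 4)/2 + C

Let u = e^y, du = e^y dy.
The integral becomes ∫ du/((u-4)(u-6)); decompose into partial fractions.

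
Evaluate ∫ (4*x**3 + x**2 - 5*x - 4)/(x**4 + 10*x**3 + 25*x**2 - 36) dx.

-log(x - 1)/21 + 11*log(x + 2)/6 - 22*log(x + 3)/3 + 401*log(x + 6)/42 + C

Factor the denominator: (x - 1)*(x + 2)*(x + 3)*(x + 6).
Partial-fraction decomposition: 401/(42*(x + 6)) - 22/(3*(x + 3)) + 11/(6*(x + 2)) - 1/(21*(x - 1)).
Integrate each term: A/(x−a) contributes A·log|x−a|.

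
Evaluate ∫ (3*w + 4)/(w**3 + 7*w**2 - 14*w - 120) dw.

8*log(w - 4)/45 + 11*log(w + 5)/9 - 7*log(w + 6)/5 + C

Factor the denominator: (w - 4)*(w + 5)*(w + 6).
Partial-fraction decomposition: -7/(5*(w + 6)) + 11/(9*(w + 5)) + 8/(45*(w - 4)).
Integrate each term: A/(w−a) contributes A·log|w−a|.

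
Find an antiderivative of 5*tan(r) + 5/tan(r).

Let u = tan(r), so du = (tan(r)**2 + 1) dr.
Rewriting, the integral becomes 5·∫ 1/u du = 5·log(u).
Substituting back, u = tan(r).

5*log(tan(r)) + C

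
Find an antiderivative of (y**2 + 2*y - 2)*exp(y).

(y**2 - 2)*exp(y) + C

Use integration by parts with u = y**2 + 2*y - 2, dv = exp(y) dy, so v = exp(y).
Apply parts 2 times (tabular method): alternate signs, differentiate u down to 0, integrate dv up.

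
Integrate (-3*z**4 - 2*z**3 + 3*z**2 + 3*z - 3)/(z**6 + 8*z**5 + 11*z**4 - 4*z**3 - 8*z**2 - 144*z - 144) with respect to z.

Factor the denominator: (z - 2)*(z + 1)*(z + 3)*(z + 6)*(z**2 + 4).
Partial-fraction decomposition: -(1203*z - 8)/(5200*(z**2 + 4)) + 1123/(1600*(z + 6)) - 29/(65*(z + 3)) + 2/(75*(z + 1)) - 49/(960*(z - 2)).
Integrate each term; A/(z−a) gives A·log|z−a|; the (Bz+D)/(z²+p²) term gives a log and an atan.

-49*log(z - 2)/960 + 2*log(z + 1)/75 - 29*log(z + 3)/65 + 1123*log(z + 6)/1600 - 1203*log(z**2 + 4)/10400 + atan(z/2)/1300 + C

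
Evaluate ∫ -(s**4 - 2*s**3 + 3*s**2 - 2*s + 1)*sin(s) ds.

Use integration by parts with u = s**4 - 2*s**3 + 3*s**2 - 2*s + 1, dv = -sin(s) ds, so v = cos(s).
Apply parts 4 times (tabular method): alternate signs, differentiate u down to 0, integrate dv up.

s**4*cos(s) - 4*s**3*sin(s) - 2*s**3*cos(s) + 6*s**2*sin(s) - 9*s**2*cos(s) + 18*s*sin(s) + 10*s*cos(s) - 10*sin(s) + 19*cos(s) + C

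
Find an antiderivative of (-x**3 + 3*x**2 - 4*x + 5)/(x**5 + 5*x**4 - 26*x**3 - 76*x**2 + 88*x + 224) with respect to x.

-3*log(x - 4)/88 - log(x - 2)/288 - 139*log(x + 2)/800 + 523*log(x + 7)/2475 - 11/(40*x + 80) + C

Factor the denominator: (x - 4)*(x - 2)*(x + 2)**2*(x + 7).
Partial-fraction decomposition: 523/(2475*(x + 7)) - 139/(800*(x + 2)) + 11/(40*(x + 2)**2) - 1/(288*(x - 2)) - 3/(88*(x - 4)).
Integrate each term; A/(x−a) gives A·log|x−a|; A/(x−a)² gives −A/(x−a).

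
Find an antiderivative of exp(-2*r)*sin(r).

Let I denote the integral. Integrate by parts with u = sin(r), dv = exp(-2*r) dr, so v = -exp(-2*r)/2: I = -exp(-2*r)*sin(r)/2 + (1/2)·∫ exp(-2*r)*cos(r) dr.
Apply parts again with u = cos(r), dv = exp(-2*r) dr: ∫ exp(-2*r)*cos(r) dr = -exp(-2*r)*cos(r)/2 − (1/2)·I. Substituting back brings back I: I = -exp(-2*r)*sin(r)/2 - exp(-2*r)*cos(r)/4 − (1/4)·I.
Solving for I: (1 + 1/4)·I equals the remaining terms, so I = (4/5)·(-exp(-2*r)*sin(r)/2 - exp(-2*r)*cos(r)/4).

-2*exp(-2*r)*sin(r)/5 - exp(-2*r)*cos(r)/5 + C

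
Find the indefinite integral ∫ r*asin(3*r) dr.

Use integration by parts with u = arcsin(3*r), dv = r dr.
Then du = 3/sqrt(-9*r**2 + 1) dr.

r**2*asin(3*r)/2 + r*sqrt(-9*r**2 + 1)/12 - asin(3*r)/36 + C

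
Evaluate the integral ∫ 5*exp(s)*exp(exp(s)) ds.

Let u = exp(s), so du = (exp(s)) ds.
Rewriting, the integral becomes 5·∫ e^u du = 5·e^u.
Substituting back, u = exp(s).

5*exp(exp(s)) + C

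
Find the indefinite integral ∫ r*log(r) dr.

r**2*log(r)/2 - r**2/4 + C

Use integration by parts with u = log(r), dv = r dr.
Then du = 1/r dr and v = r**2/2.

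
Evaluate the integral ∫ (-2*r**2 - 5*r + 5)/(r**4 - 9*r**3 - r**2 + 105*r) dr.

Factor the denominator: r*(r - 7)*(r - 5)*(r + 3).
Partial-fraction decomposition: -1/(120*(r + 3)) + 7/(8*(r - 5)) - 32/(35*(r - 7)) + 1/(21*r).
Integrate each term: A/(r−a) contributes A·log|r−a|.

log(r)/21 - 32*log(r - 7)/35 + 7*log(r - 5)/8 - log(r + 3)/120 + C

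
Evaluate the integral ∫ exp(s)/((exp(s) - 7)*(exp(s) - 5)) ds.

Let u = e^s, du = e^s ds.
The integral becomes ∫ du/((u-7)(u-5)); decompose into partial fractions.

log(exp(s) - 7)/2 - log(exp(s) - 5)/2 + C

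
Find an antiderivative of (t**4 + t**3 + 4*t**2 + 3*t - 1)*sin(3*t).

-t**4*cos(3*t)/3 + 4*t**3*sin(3*t)/9 - t**3*cos(3*t)/3 + t**2*sin(3*t)/3 - 8*t**2*cos(3*t)/9 + 16*t*sin(3*t)/27 - 7*t*cos(3*t)/9 + 7*sin(3*t)/27 + 43*cos(3*t)/81 + C

Use integration by parts with u = t**4 + t**3 + 4*t**2 + 3*t - 1, dv = sin(3*t) dt, so v = -cos(3*t)/3.
Apply parts 4 times (tabular method): alternate signs, differentiate u down to 0, integrate dv up.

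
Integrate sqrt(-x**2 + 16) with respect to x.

Substitute x = 4·sin(θ), so dx = 4·cos(θ) dθ and the radical becomes sqrt(-x**2 + 16) = 4·cos(θ) by the Pythagorean identity.
Integrate the resulting trig expression in θ, then back-substitute θ = asin(x/4), sin(θ) = x/4, cos(θ) = sqrt(-x**2 + 16)/4 (absorbing any constant into C).

x*sqrt(-x**2 + 16)/2 + 8*asin(x/4) + C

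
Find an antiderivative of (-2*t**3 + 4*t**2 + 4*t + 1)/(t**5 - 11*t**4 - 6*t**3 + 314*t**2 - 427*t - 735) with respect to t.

-545*log(t - 7)/9216 - 5*log(t - 3)/512 - 3*log(t + 1)/1024 + 331*log(t + 5)/4608 + 461/(384*t - 2688) + C

Factor the denominator: (t - 7)**2*(t - 3)*(t + 1)*(t + 5).
Partial-fraction decomposition: 331/(4608*(t + 5)) - 3/(1024*(t + 1)) - 5/(512*(t - 3)) - 545/(9216*(t - 7)) - 461/(384*(t - 7)**2).
Integrate each term; A/(t−a) gives A·log|t−a|; A/(t−a)² gives −A/(t−a).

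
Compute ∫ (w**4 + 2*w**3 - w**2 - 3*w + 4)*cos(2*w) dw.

Use integration by parts with u = w**4 + 2*w**3 - w**2 - 3*w + 4, dv = cos(2*w) dw, so v = sin(2*w)/2.
Apply parts 4 times (tabular method): alternate signs, differentiate u down to 0, integrate dv up.

w**4*sin(2*w)/2 + w**3*sin(2*w) + w**3*cos(2*w) - 2*w**2*sin(2*w) + 3*w**2*cos(2*w)/2 - 3*w*sin(2*w) - 2*w*cos(2*w) + 3*sin(2*w) - 3*cos(2*w)/2 + C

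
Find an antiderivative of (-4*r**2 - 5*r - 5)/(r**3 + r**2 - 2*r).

Factor the denominator: r*(r - 1)*(r + 2).
Partial-fraction decomposition: -11/(6*(r + 2)) - 14/(3*(r - 1)) + 5/(2*r).
Integrate each term: A/(r−a) contributes A·log|r−a|.

5*log(r)/2 - 14*log(r - 1)/3 - 11*log(r + 2)/6 + C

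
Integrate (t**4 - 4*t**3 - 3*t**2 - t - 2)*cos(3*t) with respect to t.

t**4*sin(3*t)/3 - 4*t**3*sin(3*t)/3 + 4*t**3*cos(3*t)/9 - 13*t**2*sin(3*t)/9 - 4*t**2*cos(3*t)/3 + 5*t*sin(3*t)/9 - 26*t*cos(3*t)/27 - 28*sin(3*t)/81 + 5*cos(3*t)/27 + C

Use integration by parts with u = t**4 - 4*t**3 - 3*t**2 - t - 2, dv = cos(3*t) dt, so v = sin(3*t)/3.
Apply parts 4 times (tabular method): alternate signs, differentiate u down to 0, integrate dv up.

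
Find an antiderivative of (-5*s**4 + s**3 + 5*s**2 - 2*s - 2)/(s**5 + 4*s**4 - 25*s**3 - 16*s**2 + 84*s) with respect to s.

-log(s)/42 - 341*log(s - 3)/150 + 29*log(s - 2)/36 + 33*log(s + 2)/100 - 12091*log(s + 7)/3150 + C

Factor the denominator: s*(s - 3)*(s - 2)*(s + 2)*(s + 7).
Partial-fraction decomposition: -12091/(3150*(s + 7)) + 33/(100*(s + 2)) + 29/(36*(s - 2)) - 341/(150*(s - 3)) - 1/(42*s).
Integrate each term: A/(s−a) contributes A·log|s−a|.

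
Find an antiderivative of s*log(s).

Use integration by parts with u = log(s), dv = s ds.
Then du = 1/s ds and v = s**2/2.

s**2*log(s)/2 - s**2/4 + C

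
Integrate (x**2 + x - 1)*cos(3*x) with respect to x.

x**2*sin(3*x)/3 + x*sin(3*x)/3 + 2*x*cos(3*x)/9 - 11*sin(3*x)/27 + cos(3*x)/9 + C

Use integration by parts with u = x**2 + x - 1, dv = cos(3*x) dx, so v = sin(3*x)/3.
Apply parts 2 times (tabular method): alternate signs, differentiate u down to 0, integrate dv up.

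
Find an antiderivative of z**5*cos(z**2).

Let u = z², du = 2z dz; rewrite as (1/2)∫ u^2·cos(1u) du.
Now integrate by parts 2 times.

z**4*sin(z**2)/2 + z**2*cos(z**2) - sin(z**2) + C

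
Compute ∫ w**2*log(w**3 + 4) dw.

w**3*log(w**3 + 4)/3 - w**3/3 + 4*log(w**3 + 4)/3 + C

Let u = w**3 + 4, so du = (3*w**2) dw.
The integral becomes (1/3)·∫ log(u) du; integrate by parts with u′=log(u), dv′=du.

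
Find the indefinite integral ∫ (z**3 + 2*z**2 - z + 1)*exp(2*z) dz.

(4*z**3 + 2*z**2 - 6*z + 7)*exp(2*z)/8 + C

Use integration by parts with u = z**3 + 2*z**2 - z + 1, dv = exp(2*z) dz, so v = exp(2*z)/2.
Apply parts 3 times (tabular method): alternate signs, differentiate u down to 0, integrate dv up.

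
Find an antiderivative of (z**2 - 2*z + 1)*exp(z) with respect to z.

Use integration by parts with u = z**2 - 2*z + 1, dv = exp(z) dz, so v = exp(z).
Apply parts 2 times (tabular method): alternate signs, differentiate u down to 0, integrate dv up.

(z**2 - 4*z + 5)*exp(z) + C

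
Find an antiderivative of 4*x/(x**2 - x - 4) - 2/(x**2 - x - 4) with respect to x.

2*log(x**2 - x - 4) + C

Let u = x**2 - x - 4, so du = (2*x - 1) dx.
Rewriting, the integral becomes 2·∫ 1/u du = 2·log(u).
Substituting back, u = x**2 - x - 4.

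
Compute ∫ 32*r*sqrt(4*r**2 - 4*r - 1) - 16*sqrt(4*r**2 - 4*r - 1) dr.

Let u = 4*r**2 - 4*r - 1, so du = (8*r - 4) dr.
Rewriting, the integral becomes 4·∫ √u du = 4·(2/3)u^(3/2).
Substituting back, u = 4*r**2 - 4*r - 1.

8*(4*r**2 - 4*r - 1)**(3/2)/3 + C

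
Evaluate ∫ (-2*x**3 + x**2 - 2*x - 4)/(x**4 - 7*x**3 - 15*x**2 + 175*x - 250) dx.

Factor the denominator: (x - 5)**2*(x - 2)*(x + 5).
Partial-fraction decomposition: -281/(700*(x + 5)) - 20/(63*(x - 2)) - 1153/(900*(x - 5)) - 239/(30*(x - 5)**2).
Integrate each term; A/(x−a) gives A·log|x−a|; A/(x−a)² gives −A/(x−a).

-1153*log(x - 5)/900 - 20*log(x - 2)/63 - 281*log(x + 5)/700 + 239/(30*x - 150) + C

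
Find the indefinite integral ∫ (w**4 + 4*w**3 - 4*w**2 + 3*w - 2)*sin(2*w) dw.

-w**4*cos(2*w)/2 + w**3*sin(2*w) - 2*w**3*cos(2*w) + 3*w**2*sin(2*w) + 7*w**2*cos(2*w)/2 - 7*w*sin(2*w)/2 + 3*w*cos(2*w)/2 - 3*sin(2*w)/4 - 3*cos(2*w)/4 + C

Use integration by parts with u = w**4 + 4*w**3 - 4*w**2 + 3*w - 2, dv = sin(2*w) dw, so v = -cos(2*w)/2.
Apply parts 4 times (tabular method): alternate signs, differentiate u down to 0, integrate dv up.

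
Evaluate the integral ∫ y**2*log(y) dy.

Use integration by parts with u = log(y), dv = y**2 dy.
Then du = 1/y dy and v = y**3/3.

y**3*log(y)/3 - y**3/9 + C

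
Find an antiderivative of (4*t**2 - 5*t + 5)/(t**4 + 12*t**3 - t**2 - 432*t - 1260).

Factor the denominator: (t - 6)*(t + 5)*(t + 6)*(t + 7).
Partial-fraction decomposition: -118/(13*(t + 7)) + 179/(12*(t + 6)) - 65/(11*(t + 5)) + 119/(1716*(t - 6)).
Integrate each term: A/(t−a) contributes A·log|t−a|.

119*log(t - 6)/1716 - 65*log(t + 5)/11 + 179*log(t + 6)/12 - 118*log(t + 7)/13 + C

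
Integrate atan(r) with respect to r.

Use integration by parts with u = arctan(r), dv = dr.
Then du = 1/(r**2 + 1) dr.

r*atan(r) - log(r**2 + 1)/2 + C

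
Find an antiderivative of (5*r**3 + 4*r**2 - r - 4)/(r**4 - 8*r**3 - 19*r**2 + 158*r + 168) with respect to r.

475*log(r - 7)/22 - 607*log(r - 6)/35 - log(r + 1)/42 + 128*log(r + 4)/165 + C

Factor the denominator: (r - 7)*(r - 6)*(r + 1)*(r + 4).
Partial-fraction decomposition: 128/(165*(r + 4)) - 1/(42*(r + 1)) - 607/(35*(r - 6)) + 475/(22*(r - 7)).
Integrate each term: A/(r−a) contributes A·log|r−a|.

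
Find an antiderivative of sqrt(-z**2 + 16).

Substitute z = 4·sin(θ), so dz = 4·cos(θ) dθ and the radical becomes sqrt(-z**2 + 16) = 4·cos(θ) by the Pythagorean identity.
Integrate the resulting trig expression in θ, then back-substitute θ = asin(z/4), sin(θ) = z/4, cos(θ) = sqrt(-z**2 + 16)/4 (absorbing any constant into C).

z*sqrt(-z**2 + 16)/2 + 8*asin(z/4) + C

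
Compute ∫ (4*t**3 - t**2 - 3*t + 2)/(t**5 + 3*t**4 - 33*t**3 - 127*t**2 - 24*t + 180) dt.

203*log(t - 6)/990 - log(t - 1)/180 - 7*log(t + 2)/18 + 53*log(t + 3)/36 - 127*log(t + 5)/99 + C

Factor the denominator: (t - 6)*(t - 1)*(t + 2)*(t + 3)*(t + 5).
Partial-fraction decomposition: -127/(99*(t + 5)) + 53/(36*(t + 3)) - 7/(18*(t + 2)) - 1/(180*(t - 1)) + 203/(990*(t - 6)).
Integrate each term: A/(t−a) contributes A·log|t−a|.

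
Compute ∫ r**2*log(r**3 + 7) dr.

r**3*log(r**3 + 7)/3 - r**3/3 + 7*log(r**3 + 7)/3 + C

Let u = r**3 + 7, so du = (3*r**2) dr.
The integral becomes (1/3)·∫ log(u) du; integrate by parts with u′=log(u), dv′=du.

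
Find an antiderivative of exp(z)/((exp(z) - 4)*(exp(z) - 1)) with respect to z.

log(exp(z) - 4)/3 - log(exp(z) - 1)/3 + C

Let u = e^z, du = e^z dz.
The integral becomes ∫ du/((u-1)(u-4)); decompose into partial fractions.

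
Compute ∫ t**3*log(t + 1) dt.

t**4*log(t + 1)/4 - t**4/16 + t**3/12 - t**2/8 + t/4 - log(t + 1)/4 + C

Use integration by parts with u = log(t + 1), dv = t**3 dt.
Then du = 1/(t + 1) dt and v = t**4/4.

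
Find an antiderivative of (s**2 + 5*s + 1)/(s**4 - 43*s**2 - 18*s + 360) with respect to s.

Factor the denominator: (s - 6)*(s - 3)*(s + 4)*(s + 5).
Partial-fraction decomposition: -1/(88*(s + 5)) - 3/(70*(s + 4)) - 25/(168*(s - 3)) + 67/(330*(s - 6)).
Integrate each term: A/(s−a) contributes A·log|s−a|.

67*log(s - 6)/330 - 25*log(s - 3)/168 - 3*log(s + 4)/70 - log(s + 5)/88 + C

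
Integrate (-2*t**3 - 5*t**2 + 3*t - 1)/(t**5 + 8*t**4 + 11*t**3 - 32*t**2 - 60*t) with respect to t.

log(t)/60 - 31*log(t - 2)/280 - 11*log(t + 2)/24 + log(t + 3)/30 + 109*log(t + 5)/210 + C

Factor the denominator: t*(t - 2)*(t + 2)*(t + 3)*(t + 5).
Partial-fraction decomposition: 109/(210*(t + 5)) + 1/(30*(t + 3)) - 11/(24*(t + 2)) - 31/(280*(t - 2)) + 1/(60*t).
Integrate each term: A/(t−a) contributes A·log|t−a|.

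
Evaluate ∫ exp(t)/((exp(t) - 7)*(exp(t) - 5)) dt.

Let u = e^t, du = e^t dt.
The integral becomes ∫ du/((u-7)(u-5)); decompose into partial fractions.

log(exp(t) - 7)/2 - log(exp(t) - 5)/2 + C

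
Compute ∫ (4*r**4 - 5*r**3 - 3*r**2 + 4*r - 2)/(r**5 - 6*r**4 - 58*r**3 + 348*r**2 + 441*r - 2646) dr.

971*log(r - 7)/70 - 4018*log(r - 6)/351 + 43*log(r - 3)/180 - 209*log(r + 3)/1080 + 5571*log(r + 7)/3640 + C

Factor the denominator: (r - 7)*(r - 6)*(r - 3)*(r + 3)*(r + 7).
Partial-fraction decomposition: 5571/(3640*(r + 7)) - 209/(1080*(r + 3)) + 43/(180*(r - 3)) - 4018/(351*(r - 6)) + 971/(70*(r - 7)).
Integrate each term: A/(r−a) contributes A·log|r−a|.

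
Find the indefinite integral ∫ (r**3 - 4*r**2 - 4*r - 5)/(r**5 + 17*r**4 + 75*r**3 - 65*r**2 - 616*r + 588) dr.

Factor the denominator: (r - 2)*(r - 1)*(r + 6)*(r + 7)**2.
Partial-fraction decomposition: 2633/(432*(r + 7)) + 43/(6*(r + 7)**2) - 341/(56*(r + 6)) + 3/(112*(r - 1)) - 7/(216*(r - 2)).
Integrate each term; A/(r−a) gives A·log|r−a|; A/(r−a)² gives −A/(r−a).

-7*log(r - 2)/216 + 3*log(r - 1)/112 - 341*log(r + 6)/56 + 2633*log(r + 7)/432 - 43/(6*r + 42) + C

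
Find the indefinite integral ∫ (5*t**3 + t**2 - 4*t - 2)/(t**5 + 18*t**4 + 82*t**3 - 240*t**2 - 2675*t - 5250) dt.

Factor the denominator: (t - 5)*(t + 5)**2*(t + 6)*(t + 7).
Partial-fraction decomposition: -205/(6*(t + 7)) + 1022/(11*(t + 6)) - 5879/(100*(t + 5)) + 291/(10*(t + 5)**2) + 157/(3300*(t - 5)).
Integrate each term; A/(t−a) gives A·log|t−a|; A/(t−a)² gives −A/(t−a).

157*log(t - 5)/3300 - 5879*log(t + 5)/100 + 1022*log(t + 6)/11 - 205*log(t + 7)/6 - 291/(10*t + 50) + C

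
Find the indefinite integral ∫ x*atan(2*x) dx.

x**2*atan(2*x)/2 - x/4 + atan(2*x)/8 + C

Use integration by parts with u = arctan(2*x), dv = x dx.
Then du = 2/(4*x**2 + 1) dx.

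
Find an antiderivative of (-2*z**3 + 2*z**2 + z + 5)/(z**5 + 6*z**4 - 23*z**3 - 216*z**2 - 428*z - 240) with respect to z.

-349*log(z - 6)/6160 - 2*log(z + 1)/21 + 9*log(z + 2)/16 - 161*log(z + 4)/60 + 25*log(z + 5)/11 + C

Factor the denominator: (z - 6)*(z + 1)*(z + 2)*(z + 4)*(z + 5).
Partial-fraction decomposition: 25/(11*(z + 5)) - 161/(60*(z + 4)) + 9/(16*(z + 2)) - 2/(21*(z + 1)) - 349/(6160*(z - 6)).
Integrate each term: A/(z−a) contributes A·log|z−a|.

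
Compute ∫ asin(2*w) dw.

w*asin(2*w) + sqrt(-4*w**2 + 1)/2 + C

Use integration by parts with u = arcsin(2*w), dv = dw.
Then du = 2/sqrt(-4*w**2 + 1) dw.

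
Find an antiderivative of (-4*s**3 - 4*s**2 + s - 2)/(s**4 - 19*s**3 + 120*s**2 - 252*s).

Factor the denominator: s*(s - 7)*(s - 6)**2.
Partial-fraction decomposition: 3947/(18*(s - 6)) + 502/(3*(s - 6)**2) - 1563/(7*(s - 7)) + 1/(126*s).
Integrate each term; A/(s−a) gives A·log|s−a|; A/(s−a)² gives −A/(s−a).

log(s)/126 - 1563*log(s - 7)/7 + 3947*log(s - 6)/18 - 502/(3*s - 18) + C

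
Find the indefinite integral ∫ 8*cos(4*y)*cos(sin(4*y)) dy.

2*sin(sin(4*y)) + C

Let u = sin(4*y), so du = (4*cos(4*y)) dy.
Rewriting, the integral becomes 2·∫ cos(u) du = 2·sin(u).
Substituting back, u = sin(4*y).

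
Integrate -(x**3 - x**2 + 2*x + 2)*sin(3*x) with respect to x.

Use integration by parts with u = x**3 - x**2 + 2*x + 2, dv = -sin(3*x) dx, so v = cos(3*x)/3.
Apply parts 3 times (tabular method): alternate signs, differentiate u down to 0, integrate dv up.

x**3*cos(3*x)/3 - x**2*sin(3*x)/3 - x**2*cos(3*x)/3 + 2*x*sin(3*x)/9 + 4*x*cos(3*x)/9 - 4*sin(3*x)/27 + 20*cos(3*x)/27 + C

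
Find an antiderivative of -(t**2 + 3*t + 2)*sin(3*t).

t**2*cos(3*t)/3 - 2*t*sin(3*t)/9 + t*cos(3*t) - sin(3*t)/3 + 16*cos(3*t)/27 + C

Use integration by parts with u = t**2 + 3*t + 2, dv = -sin(3*t) dt, so v = cos(3*t)/3.
Apply parts 2 times (tabular method): alternate signs, differentiate u down to 0, integrate dv up.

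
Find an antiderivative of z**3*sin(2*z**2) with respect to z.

Let u = z², du = 2z dz; rewrite as (1/2)∫ u^1·sin(2u) du.
Now integrate by parts 1 time.

-z**2*cos(2*z**2)/4 + sin(2*z**2)/8 + C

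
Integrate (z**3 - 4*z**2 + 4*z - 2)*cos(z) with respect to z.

Use integration by parts with u = z**3 - 4*z**2 + 4*z - 2, dv = cos(z) dz, so v = sin(z).
Apply parts 3 times (tabular method): alternate signs, differentiate u down to 0, integrate dv up.

z**3*sin(z) - 4*z**2*sin(z) + 3*z**2*cos(z) - 2*z*sin(z) - 8*z*cos(z) + 6*sin(z) - 2*cos(z) + C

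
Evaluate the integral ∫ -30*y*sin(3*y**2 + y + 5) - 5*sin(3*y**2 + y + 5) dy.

5*cos(3*y**2 + y + 5) + C

Let u = 3*y**2 + y + 5, so du = (6*y + 1) dy.
Rewriting, the integral becomes -5·∫ sin(u) du = -5·-cos(u).
Substituting back, u = 3*y**2 + y + 5.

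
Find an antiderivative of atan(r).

r*atan(r) - log(r**2 + 1)/2 + C

Use integration by parts with u = arctan(r), dv = dr.
Then du = 1/(r**2 + 1) dr.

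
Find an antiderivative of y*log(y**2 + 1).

Let u = y**2 + 1, so du = (2*y) dy.
The integral becomes (1/2)·∫ log(u) du; integrate by parts with u′=log(u), dv′=du.

y**2*log(y**2 + 1)/2 - y**2/2 + log(y**2 + 1)/2 + C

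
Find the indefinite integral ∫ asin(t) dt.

t*asin(t) + sqrt(-t**2 + 1) + C

Use integration by parts with u = arcsin(t), dv = dt.
Then du = 1/sqrt(-t**2 + 1) dt.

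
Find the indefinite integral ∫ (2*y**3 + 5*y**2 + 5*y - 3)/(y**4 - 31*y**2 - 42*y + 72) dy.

Factor the denominator: (y - 6)*(y - 1)*(y + 3)*(y + 4).
Partial-fraction decomposition: 71/(50*(y + 4)) - 3/(4*(y + 3)) - 9/(100*(y - 1)) + 71/(50*(y - 6)).
Integrate each term: A/(y−a) contributes A·log|y−a|.

-9*log(y - 1)/100 - 3*log(y + 3)/4 + 71*log(y**2 - 2*y - 24)/50 + C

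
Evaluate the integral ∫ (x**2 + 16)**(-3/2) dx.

Substitute x = 4·tan(θ), so dx = 4·sec(θ)^2 dθ and the radical becomes sqrt(x**2 + 16) = 4·sec(θ) by the Pythagorean identity.
Integrate the resulting trig expression in θ, then back-substitute tan(θ) = x/4, sec(θ) = sqrt(x**2 + 16)/4 (absorbing any constant into C).

x/(16*sqrt(x**2 + 16)) + C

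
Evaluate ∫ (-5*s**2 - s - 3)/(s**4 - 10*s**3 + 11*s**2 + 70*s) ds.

Factor the denominator: s*(s - 7)*(s - 5)*(s + 2).
Partial-fraction decomposition: 1/(6*(s + 2)) + 19/(10*(s - 5)) - 85/(42*(s - 7)) - 3/(70*s).
Integrate each term: A/(s−a) contributes A·log|s−a|.

-3*log(s)/70 - 85*log(s - 7)/42 + 19*log(s - 5)/10 + log(s + 2)/6 + C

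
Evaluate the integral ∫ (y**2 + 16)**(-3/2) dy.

Substitute y = 4·tan(θ), so dy = 4·sec(θ)^2 dθ and the radical becomes sqrt(y**2 + 16) = 4·sec(θ) by the Pythagorean identity.
Integrate the resulting trig expression in θ, then back-substitute tan(θ) = y/4, sec(θ) = sqrt(y**2 + 16)/4 (absorbing any constant into C).

y/(16*sqrt(y**2 + 16)) + C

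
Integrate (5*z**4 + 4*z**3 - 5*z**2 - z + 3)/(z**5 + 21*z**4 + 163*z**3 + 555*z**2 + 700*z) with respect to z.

3*log(z)/700 - 317*log(z + 4)/4 - 1977*log(z + 5)/50 + 1733*log(z + 7)/14 - 1254/(5*z + 25) + C

Factor the denominator: z*(z + 4)*(z + 5)**2*(z + 7).
Partial-fraction decomposition: 1733/(14*(z + 7)) - 1977/(50*(z + 5)) + 1254/(5*(z + 5)**2) - 317/(4*(z + 4)) + 3/(700*z).
Integrate each term; A/(z−a) gives A·log|z−a|; A/(z−a)² gives −A/(z−a).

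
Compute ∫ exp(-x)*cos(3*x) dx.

Let I denote the integral. Integrate by parts with u = cos(3*x), dv = exp(-x) dx, so v = -exp(-x): I = -exp(-x)*cos(3*x) − 3·∫ exp(-x)*sin(3*x) dx.
Apply parts again with u = sin(3*x), dv = exp(-x) dx: ∫ exp(-x)*sin(3*x) dx = -exp(-x)*sin(3*x) + 3·I. Substituting back brings back I: I = 3*exp(-x)*sin(3*x) - exp(-x)*cos(3*x) − 9·I.
Solving for I: (1 + 9)·I equals the remaining terms, so I = (1/10)·(3*exp(-x)*sin(3*x) - exp(-x)*cos(3*x)).

3*exp(-x)*sin(3*x)/10 - exp(-x)*cos(3*x)/10 + C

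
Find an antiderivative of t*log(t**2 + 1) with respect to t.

Let u = t**2 + 1, so du = (2*t) dt.
The integral becomes (1/2)·∫ log(u) du; integrate by parts with u′=log(u), dv′=du.

t**2*log(t**2 + 1)/2 - t**2/2 + log(t**2 + 1)/2 + C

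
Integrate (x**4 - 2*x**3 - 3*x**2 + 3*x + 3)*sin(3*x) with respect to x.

-x**4*cos(3*x)/3 + 4*x**3*sin(3*x)/9 + 2*x**3*cos(3*x)/3 - 2*x**2*sin(3*x)/3 + 13*x**2*cos(3*x)/9 - 26*x*sin(3*x)/27 - 13*x*cos(3*x)/9 + 13*sin(3*x)/27 - 107*cos(3*x)/81 + C

Use integration by parts with u = x**4 - 2*x**3 - 3*x**2 + 3*x + 3, dv = sin(3*x) dx, so v = -cos(3*x)/3.
Apply parts 4 times (tabular method): alternate signs, differentiate u down to 0, integrate dv up.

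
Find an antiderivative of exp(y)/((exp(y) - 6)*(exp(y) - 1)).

Let u = e^y, du = e^y dy.
The integral becomes ∫ du/((u-1)(u-6)); decompose into partial fractions.

log(exp(y) - 6)/5 - log(exp(y) - 1)/5 + C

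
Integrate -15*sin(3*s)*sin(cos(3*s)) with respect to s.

-5*cos(cos(3*s)) + C

Let u = cos(3*s), so du = (-3*sin(3*s)) ds.
Rewriting, the integral becomes 5·∫ sin(u) du = 5·-cos(u).
Substituting back, u = cos(3*s).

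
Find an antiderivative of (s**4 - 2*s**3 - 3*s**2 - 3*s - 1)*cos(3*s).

Use integration by parts with u = s**4 - 2*s**3 - 3*s**2 - 3*s - 1, dv = cos(3*s) ds, so v = sin(3*s)/3.
Apply parts 4 times (tabular method): alternate signs, differentiate u down to 0, integrate dv up.

s**4*sin(3*s)/3 - 2*s**3*sin(3*s)/3 + 4*s**3*cos(3*s)/9 - 13*s**2*sin(3*s)/9 - 2*s**2*cos(3*s)/3 - 5*s*sin(3*s)/9 - 26*s*cos(3*s)/27 - sin(3*s)/81 - 5*cos(3*s)/27 + C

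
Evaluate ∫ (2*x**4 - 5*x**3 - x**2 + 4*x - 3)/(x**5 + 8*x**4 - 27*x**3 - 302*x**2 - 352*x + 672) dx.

Factor the denominator: (x - 6)*(x - 1)*(x + 4)**2*(x + 7).
Partial-fraction decomposition: 6437/(936*(x + 7)) - 22997/(4500*(x + 4)) + 797/(150*(x + 4)**2) + 3/(1000*(x - 1)) + 1497/(6500*(x - 6)).
Integrate each term; A/(x−a) gives A·log|x−a|; A/(x−a)² gives −A/(x−a).

1497*log(x - 6)/6500 + 3*log(x - 1)/1000 - 22997*log(x + 4)/4500 + 6437*log(x + 7)/936 - 797/(150*x + 600) + C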